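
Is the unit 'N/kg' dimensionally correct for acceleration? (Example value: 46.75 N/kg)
Yes

acceleration has SI base units: m / s^2
N/kg reduces to the same SI base units, so it is a valid unit for acceleration.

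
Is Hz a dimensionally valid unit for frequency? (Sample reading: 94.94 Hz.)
Yes

frequency has SI base units: 1 / s
Hz reduces to the same SI base units, so it is a valid unit for frequency.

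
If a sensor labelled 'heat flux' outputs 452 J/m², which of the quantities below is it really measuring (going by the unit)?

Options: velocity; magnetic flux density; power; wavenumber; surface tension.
surface tension

heat flux should have units dimensionally equivalent to kg / s^3 (e.g. W/m²).
The given unit 'J/m²' reduces to kg / s^2. Of the listed options, that is the dimensionality of surface tension.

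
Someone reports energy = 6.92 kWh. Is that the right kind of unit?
Yes

energy has SI base units: kg * m^2 / s^2
kWh reduces to the same SI base units, so it is a valid unit for energy.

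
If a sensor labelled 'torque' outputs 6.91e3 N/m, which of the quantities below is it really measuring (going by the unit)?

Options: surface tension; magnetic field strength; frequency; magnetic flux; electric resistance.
surface tension

torque should have units dimensionally equivalent to kg * m^2 / s^2 (e.g. N·m).
The given unit 'N/m' reduces to kg / s^2. Of the listed options, that is the dimensionality of surface tension.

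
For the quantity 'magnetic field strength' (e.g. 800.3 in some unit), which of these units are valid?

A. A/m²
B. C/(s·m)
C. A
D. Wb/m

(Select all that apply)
B

magnetic field strength has SI base units: A / m

Checking each option against A / m:
  A. A/m²: ✗ does not match
  B. C/(s·m): ✓ matches
  C. A: ✗ does not match
  D. Wb/m: ✗ does not match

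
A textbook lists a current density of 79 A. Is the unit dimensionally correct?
No

current density has SI base units: A / m^2
A does NOT reduce to A / m^2; a valid unit for current density would be e.g. A/m².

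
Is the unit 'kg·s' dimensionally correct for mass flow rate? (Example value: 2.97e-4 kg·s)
No

mass flow rate has SI base units: kg / s
kg·s does NOT reduce to kg / s; a valid unit for mass flow rate would be e.g. kg/s.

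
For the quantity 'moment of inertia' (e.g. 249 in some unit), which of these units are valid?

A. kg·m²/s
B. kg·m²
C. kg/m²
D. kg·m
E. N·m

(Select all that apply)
B

moment of inertia has SI base units: kg * m^2

Checking each option against kg * m^2:
  A. kg·m²/s: ✗ does not match
  B. kg·m²: ✓ matches
  C. kg/m²: ✗ does not match
  D. kg·m: ✗ does not match
  E. N·m: ✗ does not match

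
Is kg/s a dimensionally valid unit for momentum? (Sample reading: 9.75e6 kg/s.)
No

momentum has SI base units: kg * m / s
kg/s does NOT reduce to kg * m / s; a valid unit for momentum would be e.g. kg·m/s.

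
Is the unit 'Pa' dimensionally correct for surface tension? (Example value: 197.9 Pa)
No

surface tension has SI base units: kg / s^2
Pa does NOT reduce to kg / s^2; a valid unit for surface tension would be e.g. N/m.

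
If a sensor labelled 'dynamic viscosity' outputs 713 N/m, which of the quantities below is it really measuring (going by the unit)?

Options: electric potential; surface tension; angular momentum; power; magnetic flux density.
surface tension

dynamic viscosity should have units dimensionally equivalent to kg / (m * s) (e.g. Pa·s).
The given unit 'N/m' reduces to kg / s^2. Of the listed options, that is the dimensionality of surface tension.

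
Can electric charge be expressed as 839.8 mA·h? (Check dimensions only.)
Yes

electric charge has SI base units: A * s
mA·h reduces to the same SI base units, so it is a valid unit for electric charge.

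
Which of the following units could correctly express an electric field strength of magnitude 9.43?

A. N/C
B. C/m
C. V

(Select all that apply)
A

electric field strength has SI base units: kg * m / (A * s^3)

Checking each option against kg * m / (A * s^3):
  A. N/C: ✓ matches
  B. C/m: ✗ does not match
  C. V: ✗ does not match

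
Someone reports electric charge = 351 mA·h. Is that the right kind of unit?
Yes

electric charge has SI base units: A * s
mA·h reduces to the same SI base units, so it is a valid unit for electric charge.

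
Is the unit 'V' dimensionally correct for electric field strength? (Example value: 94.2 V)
No

electric field strength has SI base units: kg * m / (A * s^3)
V does NOT reduce to kg * m / (A * s^3); a valid unit for electric field strength would be e.g. V/m.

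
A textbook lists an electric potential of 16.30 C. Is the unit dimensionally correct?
No

electric potential has SI base units: kg * m^2 / (A * s^3)
C does NOT reduce to kg * m^2 / (A * s^3); a valid unit for electric potential would be e.g. V.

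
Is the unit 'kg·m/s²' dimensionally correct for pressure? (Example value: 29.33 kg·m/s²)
No

pressure has SI base units: kg / (m * s^2)
kg·m/s² does NOT reduce to kg / (m * s^2); a valid unit for pressure would be e.g. Pa.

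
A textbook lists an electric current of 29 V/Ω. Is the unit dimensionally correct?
Yes

electric current has SI base units: A
V/Ω reduces to the same SI base units, so it is a valid unit for electric current.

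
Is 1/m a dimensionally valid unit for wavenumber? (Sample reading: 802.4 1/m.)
Yes

wavenumber has SI base units: 1 / m
1/m reduces to the same SI base units, so it is a valid unit for wavenumber.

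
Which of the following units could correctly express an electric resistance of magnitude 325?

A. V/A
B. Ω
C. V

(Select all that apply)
A, B

electric resistance has SI base units: kg * m^2 / (A^2 * s^3)

Checking each option against kg * m^2 / (A^2 * s^3):
  A. V/A: ✓ matches
  B. Ω: ✓ matches
  C. V: ✗ does not match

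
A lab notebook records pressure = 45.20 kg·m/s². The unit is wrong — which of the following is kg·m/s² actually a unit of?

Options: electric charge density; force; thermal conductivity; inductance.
force

pressure should have units dimensionally equivalent to kg / (m * s^2) (e.g. Pa).
The given unit 'kg·m/s²' reduces to kg * m / s^2. Of the listed options, that is the dimensionality of force.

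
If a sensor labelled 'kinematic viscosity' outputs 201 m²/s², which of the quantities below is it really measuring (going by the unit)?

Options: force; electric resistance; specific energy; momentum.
specific energy

kinematic viscosity should have units dimensionally equivalent to m^2 / s (e.g. m²/s).
The given unit 'm²/s²' reduces to m^2 / s^2. Of the listed options, that is the dimensionality of specific energy.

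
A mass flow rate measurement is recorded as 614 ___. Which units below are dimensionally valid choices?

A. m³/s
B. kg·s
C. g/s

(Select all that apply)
C

mass flow rate has SI base units: kg / s

Checking each option against kg / s:
  A. m³/s: ✗ does not match
  B. kg·s: ✗ does not match
  C. g/s: ✓ matches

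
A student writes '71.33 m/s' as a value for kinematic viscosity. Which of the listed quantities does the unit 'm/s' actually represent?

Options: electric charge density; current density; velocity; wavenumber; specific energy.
velocity

kinematic viscosity should have units dimensionally equivalent to m^2 / s (e.g. m²/s).
The given unit 'm/s' reduces to m / s. Of the listed options, that is the dimensionality of velocity.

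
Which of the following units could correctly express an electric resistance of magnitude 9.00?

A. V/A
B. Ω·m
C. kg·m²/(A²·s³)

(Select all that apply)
A, C

electric resistance has SI base units: kg * m^2 / (A^2 * s^3)

Checking each option against kg * m^2 / (A^2 * s^3):
  A. V/A: ✓ matches
  B. Ω·m: ✗ does not match
  C. kg·m²/(A²·s³): ✓ matches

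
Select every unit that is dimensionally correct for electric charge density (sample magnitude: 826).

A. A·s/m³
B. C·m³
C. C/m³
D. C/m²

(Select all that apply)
A, C

electric charge density has SI base units: A * s / m^3

Checking each option against A * s / m^3:
  A. A·s/m³: ✓ matches
  B. C·m³: ✗ does not match
  C. C/m³: ✓ matches
  D. C/m²: ✗ does not match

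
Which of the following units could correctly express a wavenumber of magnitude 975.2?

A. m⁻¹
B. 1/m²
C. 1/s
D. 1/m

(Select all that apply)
A, D

wavenumber has SI base units: 1 / m

Checking each option against 1 / m:
  A. m⁻¹: ✓ matches
  B. 1/m²: ✗ does not match
  C. 1/s: ✗ does not match
  D. 1/m: ✓ matches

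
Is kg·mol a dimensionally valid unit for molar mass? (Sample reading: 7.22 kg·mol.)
No

molar mass has SI base units: kg / mol
kg·mol does NOT reduce to kg / mol; a valid unit for molar mass would be e.g. kg/mol.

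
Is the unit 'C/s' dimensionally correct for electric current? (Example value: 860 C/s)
Yes

electric current has SI base units: A
C/s reduces to the same SI base units, so it is a valid unit for electric current.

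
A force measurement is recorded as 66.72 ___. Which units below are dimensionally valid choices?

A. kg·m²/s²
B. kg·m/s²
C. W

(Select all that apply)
B

force has SI base units: kg * m / s^2

Checking each option against kg * m / s^2:
  A. kg·m²/s²: ✗ does not match
  B. kg·m/s²: ✓ matches
  C. W: ✗ does not match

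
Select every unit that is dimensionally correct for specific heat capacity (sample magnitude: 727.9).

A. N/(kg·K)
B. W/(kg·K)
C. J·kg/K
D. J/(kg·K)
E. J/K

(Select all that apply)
D

specific heat capacity has SI base units: m^2 / (s^2 * K)

Checking each option against m^2 / (s^2 * K):
  A. N/(kg·K): ✗ does not match
  B. W/(kg·K): ✗ does not match
  C. J·kg/K: ✗ does not match
  D. J/(kg·K): ✓ matches
  E. J/K: ✗ does not match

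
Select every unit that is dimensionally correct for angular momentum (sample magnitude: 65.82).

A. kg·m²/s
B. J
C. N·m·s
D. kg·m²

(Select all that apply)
A, C

angular momentum has SI base units: kg * m^2 / s

Checking each option against kg * m^2 / s:
  A. kg·m²/s: ✓ matches
  B. J: ✗ does not match
  C. N·m·s: ✓ matches
  D. kg·m²: ✗ does not match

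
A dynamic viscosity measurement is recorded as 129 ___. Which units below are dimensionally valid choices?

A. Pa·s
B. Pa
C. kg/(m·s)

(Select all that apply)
A, C

dynamic viscosity has SI base units: kg / (m * s)

Checking each option against kg / (m * s):
  A. Pa·s: ✓ matches
  B. Pa: ✗ does not match
  C. kg/(m·s): ✓ matches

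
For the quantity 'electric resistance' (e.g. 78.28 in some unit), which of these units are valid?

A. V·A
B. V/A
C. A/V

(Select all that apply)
B

electric resistance has SI base units: kg * m^2 / (A^2 * s^3)

Checking each option against kg * m^2 / (A^2 * s^3):
  A. V·A: ✗ does not match
  B. V/A: ✓ matches
  C. A/V: ✗ does not match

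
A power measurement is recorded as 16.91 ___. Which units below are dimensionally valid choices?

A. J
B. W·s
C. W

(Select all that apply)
C

power has SI base units: kg * m^2 / s^3

Checking each option against kg * m^2 / s^3:
  A. J: ✗ does not match
  B. W·s: ✗ does not match
  C. W: ✓ matches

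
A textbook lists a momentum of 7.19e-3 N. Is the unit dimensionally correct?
No

momentum has SI base units: kg * m / s
N does NOT reduce to kg * m / s; a valid unit for momentum would be e.g. kg·m/s.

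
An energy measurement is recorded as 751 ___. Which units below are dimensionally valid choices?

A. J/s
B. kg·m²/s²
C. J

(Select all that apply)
B, C

energy has SI base units: kg * m^2 / s^2

Checking each option against kg * m^2 / s^2:
  A. J/s: ✗ does not match
  B. kg·m²/s²: ✓ matches
  C. J: ✓ matches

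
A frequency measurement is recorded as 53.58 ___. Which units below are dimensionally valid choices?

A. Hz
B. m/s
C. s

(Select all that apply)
A

frequency has SI base units: 1 / s

Checking each option against 1 / s:
  A. Hz: ✓ matches
  B. m/s: ✗ does not match
  C. s: ✗ does not match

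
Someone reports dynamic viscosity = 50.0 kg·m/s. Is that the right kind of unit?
No

dynamic viscosity has SI base units: kg / (m * s)
kg·m/s does NOT reduce to kg / (m * s); a valid unit for dynamic viscosity would be e.g. Pa·s.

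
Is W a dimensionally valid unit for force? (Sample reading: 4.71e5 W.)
No

force has SI base units: kg * m / s^2
W does NOT reduce to kg * m / s^2; a valid unit for force would be e.g. N.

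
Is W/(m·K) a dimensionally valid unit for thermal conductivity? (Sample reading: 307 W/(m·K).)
Yes

thermal conductivity has SI base units: kg * m / (s^3 * K)
W/(m·K) reduces to the same SI base units, so it is a valid unit for thermal conductivity.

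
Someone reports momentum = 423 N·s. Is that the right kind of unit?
Yes

momentum has SI base units: kg * m / s
N·s reduces to the same SI base units, so it is a valid unit for momentum.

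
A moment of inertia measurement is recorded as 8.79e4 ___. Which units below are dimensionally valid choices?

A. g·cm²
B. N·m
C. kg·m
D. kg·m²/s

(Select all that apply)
A

moment of inertia has SI base units: kg * m^2

Checking each option against kg * m^2:
  A. g·cm²: ✓ matches
  B. N·m: ✗ does not match
  C. kg·m: ✗ does not match
  D. kg·m²/s: ✗ does not match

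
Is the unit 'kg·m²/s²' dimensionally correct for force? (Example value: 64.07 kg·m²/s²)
No

force has SI base units: kg * m / s^2
kg·m²/s² does NOT reduce to kg * m / s^2; a valid unit for force would be e.g. N.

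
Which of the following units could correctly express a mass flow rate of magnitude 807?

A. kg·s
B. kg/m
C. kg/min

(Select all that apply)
C

mass flow rate has SI base units: kg / s

Checking each option against kg / s:
  A. kg·s: ✗ does not match
  B. kg/m: ✗ does not match
  C. kg/min: ✓ matches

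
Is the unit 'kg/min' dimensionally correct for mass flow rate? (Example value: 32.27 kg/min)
Yes

mass flow rate has SI base units: kg / s
kg/min reduces to the same SI base units, so it is a valid unit for mass flow rate.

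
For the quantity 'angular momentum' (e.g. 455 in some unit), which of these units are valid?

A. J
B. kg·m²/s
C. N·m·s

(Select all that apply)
B, C

angular momentum has SI base units: kg * m^2 / s

Checking each option against kg * m^2 / s:
  A. J: ✗ does not match
  B. kg·m²/s: ✓ matches
  C. N·m·s: ✓ matches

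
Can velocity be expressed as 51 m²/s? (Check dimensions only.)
No

velocity has SI base units: m / s
m²/s does NOT reduce to m / s; a valid unit for velocity would be e.g. m/s.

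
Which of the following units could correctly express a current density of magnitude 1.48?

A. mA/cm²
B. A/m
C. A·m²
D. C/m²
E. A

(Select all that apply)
A

current density has SI base units: A / m^2

Checking each option against A / m^2:
  A. mA/cm²: ✓ matches
  B. A/m: ✗ does not match
  C. A·m²: ✗ does not match
  D. C/m²: ✗ does not match
  E. A: ✗ does not match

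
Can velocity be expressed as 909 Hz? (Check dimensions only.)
No

velocity has SI base units: m / s
Hz does NOT reduce to m / s; a valid unit for velocity would be e.g. m/s.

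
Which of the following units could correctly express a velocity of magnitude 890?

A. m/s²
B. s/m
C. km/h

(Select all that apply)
C

velocity has SI base units: m / s

Checking each option against m / s:
  A. m/s²: ✗ does not match
  B. s/m: ✗ does not match
  C. km/h: ✓ matches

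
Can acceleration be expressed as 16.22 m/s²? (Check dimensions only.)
Yes

acceleration has SI base units: m / s^2
m/s² reduces to the same SI base units, so it is a valid unit for acceleration.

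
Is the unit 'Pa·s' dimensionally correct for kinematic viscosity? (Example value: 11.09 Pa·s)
No

kinematic viscosity has SI base units: m^2 / s
Pa·s does NOT reduce to m^2 / s; a valid unit for kinematic viscosity would be e.g. m²/s.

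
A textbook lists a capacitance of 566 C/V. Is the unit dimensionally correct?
Yes

capacitance has SI base units: A^2 * s^4 / (kg * m^2)
C/V reduces to the same SI base units, so it is a valid unit for capacitance.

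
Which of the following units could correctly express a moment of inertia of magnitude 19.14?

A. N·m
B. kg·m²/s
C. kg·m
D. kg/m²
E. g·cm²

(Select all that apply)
E

moment of inertia has SI base units: kg * m^2

Checking each option against kg * m^2:
  A. N·m: ✗ does not match
  B. kg·m²/s: ✗ does not match
  C. kg·m: ✗ does not match
  D. kg/m²: ✗ does not match
  E. g·cm²: ✓ matches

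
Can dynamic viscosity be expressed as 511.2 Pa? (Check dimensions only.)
No

dynamic viscosity has SI base units: kg / (m * s)
Pa does NOT reduce to kg / (m * s); a valid unit for dynamic viscosity would be e.g. Pa·s.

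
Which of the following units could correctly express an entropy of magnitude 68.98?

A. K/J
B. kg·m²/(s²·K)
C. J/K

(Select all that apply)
B, C

entropy has SI base units: kg * m^2 / (s^2 * K)

Checking each option against kg * m^2 / (s^2 * K):
  A. K/J: ✗ does not match
  B. kg·m²/(s²·K): ✓ matches
  C. J/K: ✓ matches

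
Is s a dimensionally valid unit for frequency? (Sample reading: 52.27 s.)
No

frequency has SI base units: 1 / s
s does NOT reduce to 1 / s; a valid unit for frequency would be e.g. Hz.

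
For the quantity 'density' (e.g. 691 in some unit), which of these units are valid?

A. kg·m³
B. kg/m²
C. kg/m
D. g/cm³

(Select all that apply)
D

density has SI base units: kg / m^3

Checking each option against kg / m^3:
  A. kg·m³: ✗ does not match
  B. kg/m²: ✗ does not match
  C. kg/m: ✗ does not match
  D. g/cm³: ✓ matches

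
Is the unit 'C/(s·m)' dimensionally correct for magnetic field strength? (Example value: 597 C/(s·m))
Yes

magnetic field strength has SI base units: A / m
C/(s·m) reduces to the same SI base units, so it is a valid unit for magnetic field strength.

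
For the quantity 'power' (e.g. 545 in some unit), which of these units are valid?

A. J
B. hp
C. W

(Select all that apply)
B, C

power has SI base units: kg * m^2 / s^3

Checking each option against kg * m^2 / s^3:
  A. J: ✗ does not match
  B. hp: ✓ matches
  C. W: ✓ matches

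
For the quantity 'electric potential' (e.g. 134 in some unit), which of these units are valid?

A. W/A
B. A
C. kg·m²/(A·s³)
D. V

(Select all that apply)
A, C, D

electric potential has SI base units: kg * m^2 / (A * s^3)

Checking each option against kg * m^2 / (A * s^3):
  A. W/A: ✓ matches
  B. A: ✗ does not match
  C. kg·m²/(A·s³): ✓ matches
  D. V: ✓ matches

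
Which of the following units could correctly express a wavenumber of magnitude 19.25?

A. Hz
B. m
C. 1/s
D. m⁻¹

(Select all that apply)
D

wavenumber has SI base units: 1 / m

Checking each option against 1 / m:
  A. Hz: ✗ does not match
  B. m: ✗ does not match
  C. 1/s: ✗ does not match
  D. m⁻¹: ✓ matches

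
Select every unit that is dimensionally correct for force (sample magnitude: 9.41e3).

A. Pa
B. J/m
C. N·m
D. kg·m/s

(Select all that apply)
B

force has SI base units: kg * m / s^2

Checking each option against kg * m / s^2:
  A. Pa: ✗ does not match
  B. J/m: ✓ matches
  C. N·m: ✗ does not match
  D. kg·m/s: ✗ does not match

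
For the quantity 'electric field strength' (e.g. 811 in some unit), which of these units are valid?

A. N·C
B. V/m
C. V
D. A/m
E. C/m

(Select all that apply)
B

electric field strength has SI base units: kg * m / (A * s^3)

Checking each option against kg * m / (A * s^3):
  A. N·C: ✗ does not match
  B. V/m: ✓ matches
  C. V: ✗ does not match
  D. A/m: ✗ does not match
  E. C/m: ✗ does not match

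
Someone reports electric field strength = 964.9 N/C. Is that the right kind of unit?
Yes

electric field strength has SI base units: kg * m / (A * s^3)
N/C reduces to the same SI base units, so it is a valid unit for electric field strength.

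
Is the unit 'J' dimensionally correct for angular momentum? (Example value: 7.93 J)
No

angular momentum has SI base units: kg * m^2 / s
J does NOT reduce to kg * m^2 / s; a valid unit for angular momentum would be e.g. kg·m²/s.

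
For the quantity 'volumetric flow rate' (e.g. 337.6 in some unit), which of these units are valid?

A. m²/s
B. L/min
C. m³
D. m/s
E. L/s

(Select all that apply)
B, E

volumetric flow rate has SI base units: m^3 / s

Checking each option against m^3 / s:
  A. m²/s: ✗ does not match
  B. L/min: ✓ matches
  C. m³: ✗ does not match
  D. m/s: ✗ does not match
  E. L/s: ✓ matches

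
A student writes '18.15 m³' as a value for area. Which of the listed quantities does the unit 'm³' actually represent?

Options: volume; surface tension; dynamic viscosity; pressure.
volume

area should have units dimensionally equivalent to m^2 (e.g. m²).
The given unit 'm³' reduces to m^3. Of the listed options, that is the dimensionality of volume.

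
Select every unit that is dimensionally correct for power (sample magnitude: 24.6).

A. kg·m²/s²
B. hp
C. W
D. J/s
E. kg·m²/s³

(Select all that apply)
B, C, D, E

power has SI base units: kg * m^2 / s^3

Checking each option against kg * m^2 / s^3:
  A. kg·m²/s²: ✗ does not match
  B. hp: ✓ matches
  C. W: ✓ matches
  D. J/s: ✓ matches
  E. kg·m²/s³: ✓ matches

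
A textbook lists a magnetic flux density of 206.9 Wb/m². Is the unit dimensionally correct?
Yes

magnetic flux density has SI base units: kg / (A * s^2)
Wb/m² reduces to the same SI base units, so it is a valid unit for magnetic flux density.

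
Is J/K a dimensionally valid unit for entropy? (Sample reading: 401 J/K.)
Yes

entropy has SI base units: kg * m^2 / (s^2 * K)
J/K reduces to the same SI base units, so it is a valid unit for entropy.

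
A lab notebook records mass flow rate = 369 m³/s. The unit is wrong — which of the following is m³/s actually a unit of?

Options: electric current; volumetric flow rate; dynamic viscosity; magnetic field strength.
volumetric flow rate

mass flow rate should have units dimensionally equivalent to kg / s (e.g. kg/s).
The given unit 'm³/s' reduces to m^3 / s. Of the listed options, that is the dimensionality of volumetric flow rate.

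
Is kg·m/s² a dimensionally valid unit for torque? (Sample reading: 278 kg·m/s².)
No

torque has SI base units: kg * m^2 / s^2
kg·m/s² does NOT reduce to kg * m^2 / s^2; a valid unit for torque would be e.g. N·m.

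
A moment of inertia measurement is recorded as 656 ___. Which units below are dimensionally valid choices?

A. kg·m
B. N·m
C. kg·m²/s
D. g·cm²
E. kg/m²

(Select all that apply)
D

moment of inertia has SI base units: kg * m^2

Checking each option against kg * m^2:
  A. kg·m: ✗ does not match
  B. N·m: ✗ does not match
  C. kg·m²/s: ✗ does not match
  D. g·cm²: ✓ matches
  E. kg/m²: ✗ does not match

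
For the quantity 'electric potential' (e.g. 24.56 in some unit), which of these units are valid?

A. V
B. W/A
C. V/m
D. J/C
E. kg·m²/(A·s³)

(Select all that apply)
A, B, D, E

electric potential has SI base units: kg * m^2 / (A * s^3)

Checking each option against kg * m^2 / (A * s^3):
  A. V: ✓ matches
  B. W/A: ✓ matches
  C. V/m: ✗ does not match
  D. J/C: ✓ matches
  E. kg·m²/(A·s³): ✓ matches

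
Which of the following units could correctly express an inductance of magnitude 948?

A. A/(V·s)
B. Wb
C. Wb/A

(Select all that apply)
C

inductance has SI base units: kg * m^2 / (A^2 * s^2)

Checking each option against kg * m^2 / (A^2 * s^2):
  A. A/(V·s): ✗ does not match
  B. Wb: ✗ does not match
  C. Wb/A: ✓ matches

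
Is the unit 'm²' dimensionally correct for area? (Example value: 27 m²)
Yes

area has SI base units: m^2
m² reduces to the same SI base units, so it is a valid unit for area.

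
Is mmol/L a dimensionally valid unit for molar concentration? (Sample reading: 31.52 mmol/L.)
Yes

molar concentration has SI base units: mol / m^3
mmol/L reduces to the same SI base units, so it is a valid unit for molar concentration.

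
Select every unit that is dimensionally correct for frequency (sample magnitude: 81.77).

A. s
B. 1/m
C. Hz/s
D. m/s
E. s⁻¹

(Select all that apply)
E

frequency has SI base units: 1 / s

Checking each option against 1 / s:
  A. s: ✗ does not match
  B. 1/m: ✗ does not match
  C. Hz/s: ✗ does not match
  D. m/s: ✗ does not match
  E. s⁻¹: ✓ matches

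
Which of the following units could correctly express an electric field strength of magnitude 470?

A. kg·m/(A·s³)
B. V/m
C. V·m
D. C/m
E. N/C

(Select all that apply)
A, B, E

electric field strength has SI base units: kg * m / (A * s^3)

Checking each option against kg * m / (A * s^3):
  A. kg·m/(A·s³): ✓ matches
  B. V/m: ✓ matches
  C. V·m: ✗ does not match
  D. C/m: ✗ does not match
  E. N/C: ✓ matches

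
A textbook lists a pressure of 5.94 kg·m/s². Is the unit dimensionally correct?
No

pressure has SI base units: kg / (m * s^2)
kg·m/s² does NOT reduce to kg / (m * s^2); a valid unit for pressure would be e.g. Pa.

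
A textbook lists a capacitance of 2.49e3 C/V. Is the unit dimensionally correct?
Yes

capacitance has SI base units: A^2 * s^4 / (kg * m^2)
C/V reduces to the same SI base units, so it is a valid unit for capacitance.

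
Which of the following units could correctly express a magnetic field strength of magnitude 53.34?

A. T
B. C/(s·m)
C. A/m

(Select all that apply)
B, C

magnetic field strength has SI base units: A / m

Checking each option against A / m:
  A. T: ✗ does not match
  B. C/(s·m): ✓ matches
  C. A/m: ✓ matches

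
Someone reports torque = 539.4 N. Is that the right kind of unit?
No

torque has SI base units: kg * m^2 / s^2
N does NOT reduce to kg * m^2 / s^2; a valid unit for torque would be e.g. N·m.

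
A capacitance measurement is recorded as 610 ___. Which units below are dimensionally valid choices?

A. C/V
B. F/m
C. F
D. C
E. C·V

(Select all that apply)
A, C

capacitance has SI base units: A^2 * s^4 / (kg * m^2)

Checking each option against A^2 * s^4 / (kg * m^2):
  A. C/V: ✓ matches
  B. F/m: ✗ does not match
  C. F: ✓ matches
  D. C: ✗ does not match
  E. C·V: ✗ does not match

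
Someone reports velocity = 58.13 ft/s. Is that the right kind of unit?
Yes

velocity has SI base units: m / s
ft/s reduces to the same SI base units, so it is a valid unit for velocity.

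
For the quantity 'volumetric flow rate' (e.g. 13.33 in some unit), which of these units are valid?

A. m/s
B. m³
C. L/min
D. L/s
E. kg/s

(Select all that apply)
C, D

volumetric flow rate has SI base units: m^3 / s

Checking each option against m^3 / s:
  A. m/s: ✗ does not match
  B. m³: ✗ does not match
  C. L/min: ✓ matches
  D. L/s: ✓ matches
  E. kg/s: ✗ does not match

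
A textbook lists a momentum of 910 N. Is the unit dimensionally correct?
No

momentum has SI base units: kg * m / s
N does NOT reduce to kg * m / s; a valid unit for momentum would be e.g. kg·m/s.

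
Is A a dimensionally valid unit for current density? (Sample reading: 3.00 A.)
No

current density has SI base units: A / m^2
A does NOT reduce to A / m^2; a valid unit for current density would be e.g. A/m².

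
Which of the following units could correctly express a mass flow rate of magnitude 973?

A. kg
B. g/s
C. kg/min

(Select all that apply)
B, C

mass flow rate has SI base units: kg / s

Checking each option against kg / s:
  A. kg: ✗ does not match
  B. g/s: ✓ matches
  C. kg/min: ✓ matches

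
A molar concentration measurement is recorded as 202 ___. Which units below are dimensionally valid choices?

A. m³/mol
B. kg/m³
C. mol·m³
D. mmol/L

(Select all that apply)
D

molar concentration has SI base units: mol / m^3

Checking each option against mol / m^3:
  A. m³/mol: ✗ does not match
  B. kg/m³: ✗ does not match
  C. mol·m³: ✗ does not match
  D. mmol/L: ✓ matches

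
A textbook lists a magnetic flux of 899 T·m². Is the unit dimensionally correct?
Yes

magnetic flux has SI base units: kg * m^2 / (A * s^2)
T·m² reduces to the same SI base units, so it is a valid unit for magnetic flux.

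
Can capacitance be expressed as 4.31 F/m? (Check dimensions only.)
No

capacitance has SI base units: A^2 * s^4 / (kg * m^2)
F/m does NOT reduce to A^2 * s^4 / (kg * m^2); a valid unit for capacitance would be e.g. F.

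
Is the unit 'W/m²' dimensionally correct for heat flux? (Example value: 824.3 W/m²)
Yes

heat flux has SI base units: kg / s^3
W/m² reduces to the same SI base units, so it is a valid unit for heat flux.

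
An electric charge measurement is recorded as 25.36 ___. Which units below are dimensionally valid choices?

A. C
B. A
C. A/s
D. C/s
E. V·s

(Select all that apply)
A

electric charge has SI base units: A * s

Checking each option against A * s:
  A. C: ✓ matches
  B. A: ✗ does not match
  C. A/s: ✗ does not match
  D. C/s: ✗ does not match
  E. V·s: ✗ does not match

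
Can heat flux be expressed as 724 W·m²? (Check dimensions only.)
No

heat flux has SI base units: kg / s^3
W·m² does NOT reduce to kg / s^3; a valid unit for heat flux would be e.g. W/m².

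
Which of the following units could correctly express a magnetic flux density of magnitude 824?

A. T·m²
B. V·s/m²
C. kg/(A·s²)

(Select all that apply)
B, C

magnetic flux density has SI base units: kg / (A * s^2)

Checking each option against kg / (A * s^2):
  A. T·m²: ✗ does not match
  B. V·s/m²: ✓ matches
  C. kg/(A·s²): ✓ matches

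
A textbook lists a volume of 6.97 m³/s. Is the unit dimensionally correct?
No

volume has SI base units: m^3
m³/s does NOT reduce to m^3; a valid unit for volume would be e.g. m³.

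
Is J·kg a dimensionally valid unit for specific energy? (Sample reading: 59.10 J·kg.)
No

specific energy has SI base units: m^2 / s^2
J·kg does NOT reduce to m^2 / s^2; a valid unit for specific energy would be e.g. J/kg.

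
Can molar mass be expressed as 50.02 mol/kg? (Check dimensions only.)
No

molar mass has SI base units: kg / mol
mol/kg does NOT reduce to kg / mol; a valid unit for molar mass would be e.g. kg/mol.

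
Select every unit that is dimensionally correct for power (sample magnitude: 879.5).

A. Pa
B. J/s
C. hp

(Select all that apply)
B, C

power has SI base units: kg * m^2 / s^3

Checking each option against kg * m^2 / s^3:
  A. Pa: ✗ does not match
  B. J/s: ✓ matches
  C. hp: ✓ matches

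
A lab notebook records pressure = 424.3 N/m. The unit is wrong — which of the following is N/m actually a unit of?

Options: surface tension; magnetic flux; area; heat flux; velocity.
surface tension

pressure should have units dimensionally equivalent to kg / (m * s^2) (e.g. Pa).
The given unit 'N/m' reduces to kg / s^2. Of the listed options, that is the dimensionality of surface tension.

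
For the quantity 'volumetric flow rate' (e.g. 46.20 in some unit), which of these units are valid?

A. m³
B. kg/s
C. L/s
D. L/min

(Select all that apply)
C, D

volumetric flow rate has SI base units: m^3 / s

Checking each option against m^3 / s:
  A. m³: ✗ does not match
  B. kg/s: ✗ does not match
  C. L/s: ✓ matches
  D. L/min: ✓ matches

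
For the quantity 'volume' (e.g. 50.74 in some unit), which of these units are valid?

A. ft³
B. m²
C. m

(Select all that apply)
A

volume has SI base units: m^3

Checking each option against m^3:
  A. ft³: ✓ matches
  B. m²: ✗ does not match
  C. m: ✗ does not match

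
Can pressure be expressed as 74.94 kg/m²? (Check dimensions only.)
No

pressure has SI base units: kg / (m * s^2)
kg/m² does NOT reduce to kg / (m * s^2); a valid unit for pressure would be e.g. Pa.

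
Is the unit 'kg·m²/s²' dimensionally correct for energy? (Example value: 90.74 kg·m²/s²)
Yes

energy has SI base units: kg * m^2 / s^2
kg·m²/s² reduces to the same SI base units, so it is a valid unit for energy.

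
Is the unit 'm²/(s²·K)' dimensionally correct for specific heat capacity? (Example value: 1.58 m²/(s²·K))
Yes

specific heat capacity has SI base units: m^2 / (s^2 * K)
m²/(s²·K) reduces to the same SI base units, so it is a valid unit for specific heat capacity.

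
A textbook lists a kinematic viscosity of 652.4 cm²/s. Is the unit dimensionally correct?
Yes

kinematic viscosity has SI base units: m^2 / s
cm²/s reduces to the same SI base units, so it is a valid unit for kinematic viscosity.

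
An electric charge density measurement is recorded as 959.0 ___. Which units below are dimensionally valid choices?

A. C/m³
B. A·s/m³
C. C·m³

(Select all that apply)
A, B

electric charge density has SI base units: A * s / m^3

Checking each option against A * s / m^3:
  A. C/m³: ✓ matches
  B. A·s/m³: ✓ matches
  C. C·m³: ✗ does not match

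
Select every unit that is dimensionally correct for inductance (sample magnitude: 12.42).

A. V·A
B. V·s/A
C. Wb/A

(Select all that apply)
B, C

inductance has SI base units: kg * m^2 / (A^2 * s^2)

Checking each option against kg * m^2 / (A^2 * s^2):
  A. V·A: ✗ does not match
  B. V·s/A: ✓ matches
  C. Wb/A: ✓ matches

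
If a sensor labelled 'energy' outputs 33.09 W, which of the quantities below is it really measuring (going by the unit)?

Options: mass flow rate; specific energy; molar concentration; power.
power

energy should have units dimensionally equivalent to kg * m^2 / s^2 (e.g. J).
The given unit 'W' reduces to kg * m^2 / s^3. Of the listed options, that is the dimensionality of power.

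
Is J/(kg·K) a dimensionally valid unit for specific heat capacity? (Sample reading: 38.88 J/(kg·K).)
Yes

specific heat capacity has SI base units: m^2 / (s^2 * K)
J/(kg·K) reduces to the same SI base units, so it is a valid unit for specific heat capacity.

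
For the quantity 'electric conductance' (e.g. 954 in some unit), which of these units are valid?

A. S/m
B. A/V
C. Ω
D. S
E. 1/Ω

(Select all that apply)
B, D, E

electric conductance has SI base units: A^2 * s^3 / (kg * m^2)

Checking each option against A^2 * s^3 / (kg * m^2):
  A. S/m: ✗ does not match
  B. A/V: ✓ matches
  C. Ω: ✗ does not match
  D. S: ✓ matches
  E. 1/Ω: ✓ matches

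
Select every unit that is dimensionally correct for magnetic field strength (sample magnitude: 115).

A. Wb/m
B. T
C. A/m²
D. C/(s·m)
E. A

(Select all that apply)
D

magnetic field strength has SI base units: A / m

Checking each option against A / m:
  A. Wb/m: ✗ does not match
  B. T: ✗ does not match
  C. A/m²: ✗ does not match
  D. C/(s·m): ✓ matches
  E. A: ✗ does not match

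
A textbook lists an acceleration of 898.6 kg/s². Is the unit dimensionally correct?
No

acceleration has SI base units: m / s^2
kg/s² does NOT reduce to m / s^2; a valid unit for acceleration would be e.g. m/s².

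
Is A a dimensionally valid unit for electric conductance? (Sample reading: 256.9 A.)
No

electric conductance has SI base units: A^2 * s^3 / (kg * m^2)
A does NOT reduce to A^2 * s^3 / (kg * m^2); a valid unit for electric conductance would be e.g. S.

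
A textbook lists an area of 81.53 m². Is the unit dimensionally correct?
Yes

area has SI base units: m^2
m² reduces to the same SI base units, so it is a valid unit for area.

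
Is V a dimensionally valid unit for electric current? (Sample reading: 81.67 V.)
No

electric current has SI base units: A
V does NOT reduce to A; a valid unit for electric current would be e.g. A.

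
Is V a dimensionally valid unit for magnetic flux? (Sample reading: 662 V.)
No

magnetic flux has SI base units: kg * m^2 / (A * s^2)
V does NOT reduce to kg * m^2 / (A * s^2); a valid unit for magnetic flux would be e.g. Wb.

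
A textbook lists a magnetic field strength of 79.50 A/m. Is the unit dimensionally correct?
Yes

magnetic field strength has SI base units: A / m
A/m reduces to the same SI base units, so it is a valid unit for magnetic field strength.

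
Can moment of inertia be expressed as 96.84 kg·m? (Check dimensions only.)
No

moment of inertia has SI base units: kg * m^2
kg·m does NOT reduce to kg * m^2; a valid unit for moment of inertia would be e.g. kg·m².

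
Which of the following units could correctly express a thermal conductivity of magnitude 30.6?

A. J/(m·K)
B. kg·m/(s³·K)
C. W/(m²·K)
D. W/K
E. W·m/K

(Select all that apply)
B

thermal conductivity has SI base units: kg * m / (s^3 * K)

Checking each option against kg * m / (s^3 * K):
  A. J/(m·K): ✗ does not match
  B. kg·m/(s³·K): ✓ matches
  C. W/(m²·K): ✗ does not match
  D. W/K: ✗ does not match
  E. W·m/K: ✗ does not match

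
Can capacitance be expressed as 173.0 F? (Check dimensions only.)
Yes

capacitance has SI base units: A^2 * s^4 / (kg * m^2)
F reduces to the same SI base units, so it is a valid unit for capacitance.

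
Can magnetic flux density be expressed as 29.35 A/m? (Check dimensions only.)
No

magnetic flux density has SI base units: kg / (A * s^2)
A/m does NOT reduce to kg / (A * s^2); a valid unit for magnetic flux density would be e.g. T.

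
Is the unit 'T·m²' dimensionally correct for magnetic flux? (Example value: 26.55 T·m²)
Yes

magnetic flux has SI base units: kg * m^2 / (A * s^2)
T·m² reduces to the same SI base units, so it is a valid unit for magnetic flux.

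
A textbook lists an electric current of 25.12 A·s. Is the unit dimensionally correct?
No

electric current has SI base units: A
A·s does NOT reduce to A; a valid unit for electric current would be e.g. A.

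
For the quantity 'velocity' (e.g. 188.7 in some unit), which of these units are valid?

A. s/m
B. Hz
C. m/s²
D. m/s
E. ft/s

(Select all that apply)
D, E

velocity has SI base units: m / s

Checking each option against m / s:
  A. s/m: ✗ does not match
  B. Hz: ✗ does not match
  C. m/s²: ✗ does not match
  D. m/s: ✓ matches
  E. ft/s: ✓ matches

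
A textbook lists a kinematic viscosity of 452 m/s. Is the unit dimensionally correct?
No

kinematic viscosity has SI base units: m^2 / s
m/s does NOT reduce to m^2 / s; a valid unit for kinematic viscosity would be e.g. m²/s.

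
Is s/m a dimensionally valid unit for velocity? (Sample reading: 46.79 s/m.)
No

velocity has SI base units: m / s
s/m does NOT reduce to m / s; a valid unit for velocity would be e.g. m/s.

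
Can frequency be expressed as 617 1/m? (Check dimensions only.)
No

frequency has SI base units: 1 / s
1/m does NOT reduce to 1 / s; a valid unit for frequency would be e.g. Hz.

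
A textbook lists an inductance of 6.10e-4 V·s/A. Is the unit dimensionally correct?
Yes

inductance has SI base units: kg * m^2 / (A^2 * s^2)
V·s/A reduces to the same SI base units, so it is a valid unit for inductance.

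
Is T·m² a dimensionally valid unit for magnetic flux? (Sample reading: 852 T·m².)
Yes

magnetic flux has SI base units: kg * m^2 / (A * s^2)
T·m² reduces to the same SI base units, so it is a valid unit for magnetic flux.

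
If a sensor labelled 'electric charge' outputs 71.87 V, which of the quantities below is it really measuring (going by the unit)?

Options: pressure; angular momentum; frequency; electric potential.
electric potential

electric charge should have units dimensionally equivalent to A * s (e.g. C).
The given unit 'V' reduces to kg * m^2 / (A * s^3). Of the listed options, that is the dimensionality of electric potential.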